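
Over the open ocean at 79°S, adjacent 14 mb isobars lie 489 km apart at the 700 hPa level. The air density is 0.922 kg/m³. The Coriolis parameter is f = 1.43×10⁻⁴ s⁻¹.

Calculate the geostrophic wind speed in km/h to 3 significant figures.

78.2 km/h

Pressure gradient: |∂P/∂n| = 1400 Pa / 489000 m = 2.86×10⁻³ Pa/m
Geostrophic balance (pressure-gradient force = Coriolis force):
V_g = (1/(fρ)) |∂P/∂n| = 2.86×10⁻³ / (1.43×10⁻⁴ × 0.922) = 21.7 m/s
Converting: 21.7 m/s × 3.6 = 78.2 km/h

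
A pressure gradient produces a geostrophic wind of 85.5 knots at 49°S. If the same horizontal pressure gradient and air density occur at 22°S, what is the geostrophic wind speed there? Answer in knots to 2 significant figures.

With the same pressure gradient and density, V_g ∝ 1/f ∝ 1/sin φ.
V₂ = V₁ · sin φ₁ / sin φ₂ = 85.5 × sin 49° / sin 22°
V₂ = 85.5 × 0.7547/0.3746 = 170 knots

170 knots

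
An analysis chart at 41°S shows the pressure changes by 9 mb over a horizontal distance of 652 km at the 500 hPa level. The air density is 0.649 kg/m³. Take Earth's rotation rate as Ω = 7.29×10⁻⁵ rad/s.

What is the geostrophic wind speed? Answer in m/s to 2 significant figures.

Coriolis parameter at 41°S:
f = 2Ω sin φ = 2 × 7.29×10⁻⁵ × sin 41° = 9.57×10⁻⁵ s⁻¹
Pressure gradient: |∂P/∂n| = 900 Pa / 652000 m = 1.38×10⁻³ Pa/m
Geostrophic balance (pressure-gradient force = Coriolis force):
V_g = (1/(fρ)) |∂P/∂n| = 1.38×10⁻³ / (9.57×10⁻⁵ × 0.649) = 22.2 m/s

22 m/s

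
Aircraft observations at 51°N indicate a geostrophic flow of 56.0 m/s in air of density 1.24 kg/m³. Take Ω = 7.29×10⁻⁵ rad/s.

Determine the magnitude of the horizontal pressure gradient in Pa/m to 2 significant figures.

7.9×10⁻³ Pa/m

Coriolis parameter at 51°N:
f = 2Ω sin φ = 2 × 7.29×10⁻⁵ × sin 51° = 1.13×10⁻⁴ s⁻¹
Geostrophic balance rearranged: |∂P/∂n| = f ρ V_g
|∂P/∂n| = 1.13×10⁻⁴ × 1.24 × 56.0 = 7.87×10⁻³ Pa/m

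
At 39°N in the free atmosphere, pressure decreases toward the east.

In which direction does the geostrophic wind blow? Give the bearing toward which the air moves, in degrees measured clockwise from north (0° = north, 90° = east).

180°

The pressure-gradient force points toward the east (bearing 090°).
Geostrophic balance: in the Northern Hemisphere the Coriolis force deflects motion to the right, so the geostrophic wind blows 90° to the right of the pressure-gradient force (low pressure on the left).
Rotating 090° by 90° clockwise gives 180° — the wind blows toward the south.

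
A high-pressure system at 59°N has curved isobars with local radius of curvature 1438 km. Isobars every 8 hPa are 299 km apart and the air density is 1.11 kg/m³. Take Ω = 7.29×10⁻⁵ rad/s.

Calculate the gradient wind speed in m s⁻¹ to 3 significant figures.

22.0 m s⁻¹

Coriolis parameter at 59°N:
f = 2Ω sin φ = 2 × 7.29×10⁻⁵ × sin 59° = 1.25×10⁻⁴ s⁻¹
Pressure gradient: |∂P/∂n| = 800 Pa / 299000 m = 2.68×10⁻³ Pa/m
Geostrophic speed: V_g = |∂P/∂n|/(fρ) = 2.68×10⁻³/(1.25×10⁻⁴ × 1.11) = 19.3 m/s
Around a high, pressure-gradient force acts outward with centrifugal, so Coriolis balances both:
fV = (1/ρ)|∂P/∂n| + V²/R  →  V² − fR·V + fR·V_g = 0
With fR = 1.25×10⁻⁴ × 1438×10³ m = 180 m/s:
V = [fR − √((fR)² − 4 fR V_g)]/2 = [180 − √(180² − 4×180×19.3)]/2 = 22 m/s
Supergeostrophic (V > V_g = 19.3 m/s), as expected around a high.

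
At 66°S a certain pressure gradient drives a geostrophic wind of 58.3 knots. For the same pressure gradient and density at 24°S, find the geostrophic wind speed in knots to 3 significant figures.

131 knots

With the same pressure gradient and density, V_g ∝ 1/f ∝ 1/sin φ.
V₂ = V₁ · sin φ₁ / sin φ₂ = 58.3 × sin 66° / sin 24°
V₂ = 58.3 × 0.9135/0.4067 = 131 knots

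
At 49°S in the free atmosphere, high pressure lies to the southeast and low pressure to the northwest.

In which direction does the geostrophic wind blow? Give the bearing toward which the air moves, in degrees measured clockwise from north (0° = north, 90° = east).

225°

The pressure-gradient force points toward the northwest (bearing 315°).
Geostrophic balance: in the Southern Hemisphere the Coriolis force deflects motion to the left, so the geostrophic wind blows 90° to the left of the pressure-gradient force (low pressure on the right).
Rotating 315° by 90° counterclockwise gives 225° — the wind blows toward the southwest.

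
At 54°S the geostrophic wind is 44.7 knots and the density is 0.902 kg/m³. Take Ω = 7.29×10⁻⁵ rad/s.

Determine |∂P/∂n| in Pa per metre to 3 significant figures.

2.45×10⁻³ Pa/m

Coriolis parameter at 54°S:
f = 2Ω sin φ = 2 × 7.29×10⁻⁵ × sin 54° = 1.18×10⁻⁴ s⁻¹
Wind speed in SI: 44.7 knots = 23.0 m/s
Geostrophic balance rearranged: |∂P/∂n| = f ρ V_g
|∂P/∂n| = 1.18×10⁻⁴ × 0.902 × 23.0 = 2.45×10⁻³ Pa/m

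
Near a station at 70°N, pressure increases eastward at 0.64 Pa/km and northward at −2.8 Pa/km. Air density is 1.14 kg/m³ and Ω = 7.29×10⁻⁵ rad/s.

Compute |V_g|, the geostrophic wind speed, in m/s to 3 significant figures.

Coriolis parameter at 70°N:
f = 2Ω sin φ = 2 × 7.29×10⁻⁵ × sin 70° = 1.37×10⁻⁴ s⁻¹
Component geostrophic relations (x east, y north):
u_g = −(1/(fρ)) ∂P/∂y,  v_g = (1/(fρ)) ∂P/∂x
u_g = −(−2.8×10⁻³)/(1.37×10⁻⁴ × 1.14) = 17.9 m/s;  v_g = (0.64×10⁻³)/(1.37×10⁻⁴ × 1.14) = 4.10 m/s
|V_g| = √(u_g² + v_g²) = 18.4 m/s

18.4 m/s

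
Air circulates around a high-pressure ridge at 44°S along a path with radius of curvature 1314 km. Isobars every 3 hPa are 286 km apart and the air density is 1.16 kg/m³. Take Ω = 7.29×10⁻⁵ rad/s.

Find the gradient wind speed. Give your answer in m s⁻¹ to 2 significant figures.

Coriolis parameter at 44°S:
f = 2Ω sin φ = 2 × 7.29×10⁻⁵ × sin 44° = 1.01×10⁻⁴ s⁻¹
Pressure gradient: |∂P/∂n| = 300 Pa / 286000 m = 1.05×10⁻³ Pa/m
Geostrophic speed: V_g = |∂P/∂n|/(fρ) = 1.05×10⁻³/(1.01×10⁻⁴ × 1.16) = 8.93 m/s
Around a high, pressure-gradient force acts outward with centrifugal, so Coriolis balances both:
fV = (1/ρ)|∂P/∂n| + V²/R  →  V² − fR·V + fR·V_g = 0
With fR = 1.01×10⁻⁴ × 1314×10³ m = 133 m/s:
V = [fR − √((fR)² − 4 fR V_g)]/2 = [133 − √(133² − 4×133×8.93)]/2 = 9.62 m/s
Supergeostrophic (V > V_g = 8.93 m/s), as expected around a high.

9.6 m s⁻¹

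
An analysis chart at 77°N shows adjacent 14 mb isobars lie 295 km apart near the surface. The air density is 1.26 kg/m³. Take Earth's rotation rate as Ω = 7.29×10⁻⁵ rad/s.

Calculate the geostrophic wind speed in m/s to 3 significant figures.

26.5 m/s

Coriolis parameter at 77°N:
f = 2Ω sin φ = 2 × 7.29×10⁻⁵ × sin 77° = 1.42×10⁻⁴ s⁻¹
Pressure gradient: |∂P/∂n| = 1400 Pa / 295000 m = 4.75×10⁻³ Pa/m
Geostrophic balance (pressure-gradient force = Coriolis force):
V_g = (1/(fρ)) |∂P/∂n| = 4.75×10⁻³ / (1.42×10⁻⁴ × 1.26) = 26.5 m/s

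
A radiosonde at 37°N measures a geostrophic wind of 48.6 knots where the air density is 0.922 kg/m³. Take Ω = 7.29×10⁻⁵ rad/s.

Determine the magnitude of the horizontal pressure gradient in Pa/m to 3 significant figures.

2.02×10⁻³ Pa/m

Coriolis parameter at 37°N:
f = 2Ω sin φ = 2 × 7.29×10⁻⁵ × sin 37° = 8.77×10⁻⁵ s⁻¹
Wind speed in SI: 48.6 knots = 25.0 m/s
Geostrophic balance rearranged: |∂P/∂n| = f ρ V_g
|∂P/∂n| = 8.77×10⁻⁵ × 0.922 × 25.0 = 2.02×10⁻³ Pa/m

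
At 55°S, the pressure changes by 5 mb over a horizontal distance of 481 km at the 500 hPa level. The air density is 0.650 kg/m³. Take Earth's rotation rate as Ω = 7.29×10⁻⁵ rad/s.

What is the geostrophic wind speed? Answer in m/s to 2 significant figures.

Coriolis parameter at 55°S:
f = 2Ω sin φ = 2 × 7.29×10⁻⁵ × sin 55° = 1.19×10⁻⁴ s⁻¹
Pressure gradient: |∂P/∂n| = 500 Pa / 481000 m = 1.04×10⁻³ Pa/m
Geostrophic balance (pressure-gradient force = Coriolis force):
V_g = (1/(fρ)) |∂P/∂n| = 1.04×10⁻³ / (1.19×10⁻⁴ × 0.650) = 13.4 m/s

13 m/s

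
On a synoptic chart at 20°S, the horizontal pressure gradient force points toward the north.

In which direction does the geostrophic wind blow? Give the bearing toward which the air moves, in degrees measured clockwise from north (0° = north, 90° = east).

The pressure-gradient force points toward the north (bearing 000°).
Geostrophic balance: in the Southern Hemisphere the Coriolis force deflects motion to the left, so the geostrophic wind blows 90° to the left of the pressure-gradient force (low pressure on the right).
Rotating 000° by 90° counterclockwise gives 270° — the wind blows toward the west.

270°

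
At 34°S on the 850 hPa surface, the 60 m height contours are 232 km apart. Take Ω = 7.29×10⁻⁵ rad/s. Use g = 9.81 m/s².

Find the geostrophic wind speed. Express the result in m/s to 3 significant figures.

31.1 m/s

Coriolis parameter at 34°S:
f = 2Ω sin φ = 2 × 7.29×10⁻⁵ × sin 34° = 8.15×10⁻⁵ s⁻¹
Height gradient: |∂Z/∂n| = 60 m / 232000 m = 2.59×10⁻⁴
On a pressure surface, geostrophic balance gives V_g = (g/f)|∂Z/∂n|:
V_g = 9.81 × 2.59×10⁻⁴ / 8.15×10⁻⁵ = 31.1 m/s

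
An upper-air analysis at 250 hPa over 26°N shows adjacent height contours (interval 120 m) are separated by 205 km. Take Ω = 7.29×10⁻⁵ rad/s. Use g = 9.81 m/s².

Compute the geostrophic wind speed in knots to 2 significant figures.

170 knots

Coriolis parameter at 26°N:
f = 2Ω sin φ = 2 × 7.29×10⁻⁵ × sin 26° = 6.39×10⁻⁵ s⁻¹
Height gradient: |∂Z/∂n| = 120 m / 205000 m = 5.85×10⁻⁴
On a pressure surface, geostrophic balance gives V_g = (g/f)|∂Z/∂n|:
V_g = 9.81 × 5.85×10⁻⁴ / 6.39×10⁻⁵ = 89.8 m/s
Converting: 89.8 m/s × 1.944 = 170 knots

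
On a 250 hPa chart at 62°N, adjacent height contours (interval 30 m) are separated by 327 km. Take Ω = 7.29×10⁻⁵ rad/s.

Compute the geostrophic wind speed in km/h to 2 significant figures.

Coriolis parameter at 62°N:
f = 2Ω sin φ = 2 × 7.29×10⁻⁵ × sin 62° = 1.29×10⁻⁴ s⁻¹
Height gradient: |∂Z/∂n| = 30 m / 327000 m = 9.17×10⁻⁵
On a pressure surface, geostrophic balance gives V_g = (g/f)|∂Z/∂n|:
V_g = 9.81 × 9.17×10⁻⁵ / 1.29×10⁻⁴ = 6.99 m/s
Converting: 6.99 m/s × 3.6 = 25 km/h

25 km/h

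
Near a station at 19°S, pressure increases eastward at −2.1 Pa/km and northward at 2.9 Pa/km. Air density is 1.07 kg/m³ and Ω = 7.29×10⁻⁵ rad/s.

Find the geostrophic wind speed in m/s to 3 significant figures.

Coriolis parameter at 19°S:
f = 2Ω sin φ = 2 × 7.29×10⁻⁵ × sin 19° = 4.75×10⁻⁵ s⁻¹
In the Southern Hemisphere f is negative: f = −4.75×10⁻⁵ s⁻¹.
Component geostrophic relations (x east, y north):
u_g = −(1/(fρ)) ∂P/∂y,  v_g = (1/(fρ)) ∂P/∂x
u_g = −(2.9×10⁻³)/(−4.75×10⁻⁵ × 1.07) = 57.1 m/s;  v_g = (−2.1×10⁻³)/(−4.75×10⁻⁵ × 1.07) = 41.3 m/s
|V_g| = √(u_g² + v_g²) = 70.5 m/s

70.5 m/s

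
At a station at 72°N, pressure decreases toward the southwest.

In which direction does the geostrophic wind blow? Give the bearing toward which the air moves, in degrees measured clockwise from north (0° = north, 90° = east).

315°

The pressure-gradient force points toward the southwest (bearing 225°).
Geostrophic balance: in the Northern Hemisphere the Coriolis force deflects motion to the right, so the geostrophic wind blows 90° to the right of the pressure-gradient force (low pressure on the left).
Rotating 225° by 90° clockwise gives 315° — the wind blows toward the northwest.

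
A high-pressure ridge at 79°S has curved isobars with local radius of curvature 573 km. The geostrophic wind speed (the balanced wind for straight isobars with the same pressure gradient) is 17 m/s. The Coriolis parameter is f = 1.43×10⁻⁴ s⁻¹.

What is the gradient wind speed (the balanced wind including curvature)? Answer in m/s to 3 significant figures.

Around a high, pressure-gradient force acts outward with centrifugal, so Coriolis balances both:
fV = (1/ρ)|∂P/∂n| + V²/R  →  V² − fR·V + fR·V_g = 0
With fR = 1.43×10⁻⁴ × 573×10³ m = 81.9 m/s:
V = [fR − √((fR)² − 4 fR V_g)]/2 = [81.9 − √(81.9² − 4×81.9×17)]/2 = 24.1 m/s
Supergeostrophic (V > V_g = 17 m/s), as expected around a high.

24.1 m/s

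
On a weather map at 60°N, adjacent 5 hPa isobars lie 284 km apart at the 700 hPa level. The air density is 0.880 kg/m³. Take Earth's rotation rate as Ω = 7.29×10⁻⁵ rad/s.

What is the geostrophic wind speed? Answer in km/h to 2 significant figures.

57 km/h

Coriolis parameter at 60°N:
f = 2Ω sin φ = 2 × 7.29×10⁻⁵ × sin 60° = 1.26×10⁻⁴ s⁻¹
Pressure gradient: |∂P/∂n| = 500 Pa / 284000 m = 1.76×10⁻³ Pa/m
Geostrophic balance (pressure-gradient force = Coriolis force):
V_g = (1/(fρ)) |∂P/∂n| = 1.76×10⁻³ / (1.26×10⁻⁴ × 0.880) = 15.8 m/s
Converting: 15.8 m/s × 3.6 = 57 km/h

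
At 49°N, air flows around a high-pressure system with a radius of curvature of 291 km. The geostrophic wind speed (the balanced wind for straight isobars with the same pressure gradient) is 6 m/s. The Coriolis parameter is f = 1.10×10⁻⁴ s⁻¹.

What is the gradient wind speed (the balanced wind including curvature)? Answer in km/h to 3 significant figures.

28.8 km/h

Around a high, pressure-gradient force acts outward with centrifugal, so Coriolis balances both:
fV = (1/ρ)|∂P/∂n| + V²/R  →  V² − fR·V + fR·V_g = 0
With fR = 1.10×10⁻⁴ × 291×10³ m = 32.0 m/s:
V = [fR − √((fR)² − 4 fR V_g)]/2 = [32.0 − √(32.0² − 4×32.0×6)]/2 = 8 m/s
Supergeostrophic (V > V_g = 6 m/s), as expected around a high.
Converting: 8 m/s × 3.6 = 28.8 km/h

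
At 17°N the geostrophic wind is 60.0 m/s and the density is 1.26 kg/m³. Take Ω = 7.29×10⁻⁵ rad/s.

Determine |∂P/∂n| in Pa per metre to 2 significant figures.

Coriolis parameter at 17°N:
f = 2Ω sin φ = 2 × 7.29×10⁻⁵ × sin 17° = 4.26×10⁻⁵ s⁻¹
Geostrophic balance rearranged: |∂P/∂n| = f ρ V_g
|∂P/∂n| = 4.26×10⁻⁵ × 1.26 × 60.0 = 3.22×10⁻³ Pa/m

3.2×10⁻³ Pa/m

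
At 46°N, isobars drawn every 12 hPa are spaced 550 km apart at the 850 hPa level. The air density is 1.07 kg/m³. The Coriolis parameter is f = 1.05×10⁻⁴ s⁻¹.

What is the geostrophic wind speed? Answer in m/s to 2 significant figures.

19 m/s

Pressure gradient: |∂P/∂n| = 1200 Pa / 550000 m = 2.18×10⁻³ Pa/m
Geostrophic balance (pressure-gradient force = Coriolis force):
V_g = (1/(fρ)) |∂P/∂n| = 2.18×10⁻³ / (1.05×10⁻⁴ × 1.07) = 19.4 m/s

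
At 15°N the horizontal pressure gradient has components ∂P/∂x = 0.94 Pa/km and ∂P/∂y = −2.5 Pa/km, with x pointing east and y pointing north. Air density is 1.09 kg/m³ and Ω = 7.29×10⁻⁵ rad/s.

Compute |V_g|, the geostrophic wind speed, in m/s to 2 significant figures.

65 m/s

Coriolis parameter at 15°N:
f = 2Ω sin φ = 2 × 7.29×10⁻⁵ × sin 15° = 3.77×10⁻⁵ s⁻¹
Component geostrophic relations (x east, y north):
u_g = −(1/(fρ)) ∂P/∂y,  v_g = (1/(fρ)) ∂P/∂x
u_g = −(−2.5×10⁻³)/(3.77×10⁻⁵ × 1.09) = 60.8 m/s;  v_g = (0.94×10⁻³)/(3.77×10⁻⁵ × 1.09) = 22.9 m/s
|V_g| = √(u_g² + v_g²) = 64.9 m/s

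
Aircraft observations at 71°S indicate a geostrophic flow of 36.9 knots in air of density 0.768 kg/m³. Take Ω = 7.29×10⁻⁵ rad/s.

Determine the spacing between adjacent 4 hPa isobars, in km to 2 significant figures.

200 km

Coriolis parameter at 71°S:
f = 2Ω sin φ = 2 × 7.29×10⁻⁵ × sin 71° = 1.38×10⁻⁴ s⁻¹
Wind speed in SI: 36.9 knots = 19.0 m/s
Geostrophic balance rearranged: |∂P/∂n| = f ρ V_g
|∂P/∂n| = 1.38×10⁻⁴ × 0.768 × 19.0 = 2.01×10⁻³ Pa/m
Isobar spacing: Δn = ΔP/|∂P/∂n| = 400 Pa / 2.01×10⁻³ Pa/m = 199025 m ≈ 200 km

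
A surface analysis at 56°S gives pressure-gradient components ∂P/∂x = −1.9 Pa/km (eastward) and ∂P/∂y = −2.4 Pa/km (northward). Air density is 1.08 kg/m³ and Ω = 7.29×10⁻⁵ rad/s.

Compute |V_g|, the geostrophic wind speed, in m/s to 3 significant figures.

23.4 m/s

Coriolis parameter at 56°S:
f = 2Ω sin φ = 2 × 7.29×10⁻⁵ × sin 56° = 1.21×10⁻⁴ s⁻¹
In the Southern Hemisphere f is negative: f = −1.21×10⁻⁴ s⁻¹.
Component geostrophic relations (x east, y north):
u_g = −(1/(fρ)) ∂P/∂y,  v_g = (1/(fρ)) ∂P/∂x
u_g = −(−2.4×10⁻³)/(−1.21×10⁻⁴ × 1.08) = −18.4 m/s;  v_g = (−1.9×10⁻³)/(−1.21×10⁻⁴ × 1.08) = 14.6 m/s
|V_g| = √(u_g² + v_g²) = 23.4 m/s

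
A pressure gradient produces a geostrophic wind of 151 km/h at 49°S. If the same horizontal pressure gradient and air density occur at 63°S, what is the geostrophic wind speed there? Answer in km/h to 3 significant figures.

With the same pressure gradient and density, V_g ∝ 1/f ∝ 1/sin φ.
V₂ = V₁ · sin φ₁ / sin φ₂ = 151 × sin 49° / sin 63°
V₂ = 151 × 0.7547/0.8910 = 128 km/h

128 km/h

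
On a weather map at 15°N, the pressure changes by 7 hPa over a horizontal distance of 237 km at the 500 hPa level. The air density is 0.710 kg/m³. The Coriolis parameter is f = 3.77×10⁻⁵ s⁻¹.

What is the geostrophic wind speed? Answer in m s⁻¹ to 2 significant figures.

Pressure gradient: |∂P/∂n| = 700 Pa / 237000 m = 2.95×10⁻³ Pa/m
Geostrophic balance (pressure-gradient force = Coriolis force):
V_g = (1/(fρ)) |∂P/∂n| = 2.95×10⁻³ / (3.77×10⁻⁵ × 0.710) = 110 m/s

110 m s⁻¹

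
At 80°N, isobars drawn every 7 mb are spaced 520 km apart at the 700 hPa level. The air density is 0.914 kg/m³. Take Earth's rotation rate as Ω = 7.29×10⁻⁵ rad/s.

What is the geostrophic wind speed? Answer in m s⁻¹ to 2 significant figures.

Coriolis parameter at 80°N:
f = 2Ω sin φ = 2 × 7.29×10⁻⁵ × sin 80° = 1.44×10⁻⁴ s⁻¹
Pressure gradient: |∂P/∂n| = 700 Pa / 520000 m = 1.35×10⁻³ Pa/m
Geostrophic balance (pressure-gradient force = Coriolis force):
V_g = (1/(fρ)) |∂P/∂n| = 1.35×10⁻³ / (1.44×10⁻⁴ × 0.914) = 10.3 m/s

10 m s⁻¹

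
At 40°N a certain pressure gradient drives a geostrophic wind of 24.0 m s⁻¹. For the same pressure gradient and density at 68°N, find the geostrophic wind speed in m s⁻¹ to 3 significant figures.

16.6 m s⁻¹

With the same pressure gradient and density, V_g ∝ 1/f ∝ 1/sin φ.
V₂ = V₁ · sin φ₁ / sin φ₂ = 24.0 × sin 40° / sin 68°
V₂ = 24.0 × 0.6428/0.9272 = 16.6 m s⁻¹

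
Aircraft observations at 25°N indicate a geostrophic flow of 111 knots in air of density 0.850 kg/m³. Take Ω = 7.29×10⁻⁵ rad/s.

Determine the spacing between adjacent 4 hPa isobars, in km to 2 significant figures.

130 km

Coriolis parameter at 25°N:
f = 2Ω sin φ = 2 × 7.29×10⁻⁵ × sin 25° = 6.16×10⁻⁵ s⁻¹
Wind speed in SI: 111 knots = 57.1 m/s
Geostrophic balance rearranged: |∂P/∂n| = f ρ V_g
|∂P/∂n| = 6.16×10⁻⁵ × 0.850 × 57.1 = 2.99×10⁻³ Pa/m
Isobar spacing: Δn = ΔP/|∂P/∂n| = 400 Pa / 2.99×10⁻³ Pa/m = 133744 m ≈ 130 km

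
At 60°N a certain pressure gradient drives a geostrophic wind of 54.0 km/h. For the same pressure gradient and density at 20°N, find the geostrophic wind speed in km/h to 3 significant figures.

With the same pressure gradient and density, V_g ∝ 1/f ∝ 1/sin φ.
V₂ = V₁ · sin φ₁ / sin φ₂ = 54.0 × sin 60° / sin 20°
V₂ = 54.0 × 0.8660/0.3420 = 137 km/h

137 km/h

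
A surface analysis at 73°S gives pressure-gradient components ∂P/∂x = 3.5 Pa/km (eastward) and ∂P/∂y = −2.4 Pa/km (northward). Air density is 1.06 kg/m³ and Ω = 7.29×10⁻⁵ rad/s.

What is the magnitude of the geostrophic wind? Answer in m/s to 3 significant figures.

Coriolis parameter at 73°S:
f = 2Ω sin φ = 2 × 7.29×10⁻⁵ × sin 73° = 1.39×10⁻⁴ s⁻¹
In the Southern Hemisphere f is negative: f = −1.39×10⁻⁴ s⁻¹.
Component geostrophic relations (x east, y north):
u_g = −(1/(fρ)) ∂P/∂y,  v_g = (1/(fρ)) ∂P/∂x
u_g = −(−2.4×10⁻³)/(−1.39×10⁻⁴ × 1.06) = −16.2 m/s;  v_g = (3.5×10⁻³)/(−1.39×10⁻⁴ × 1.06) = −23.7 m/s
|V_g| = √(u_g² + v_g²) = 28.7 m/s

28.7 m/s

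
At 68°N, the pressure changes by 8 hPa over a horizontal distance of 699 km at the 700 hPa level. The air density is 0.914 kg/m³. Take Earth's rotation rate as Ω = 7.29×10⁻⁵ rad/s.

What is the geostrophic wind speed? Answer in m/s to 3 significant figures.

Coriolis parameter at 68°N:
f = 2Ω sin φ = 2 × 7.29×10⁻⁵ × sin 68° = 1.35×10⁻⁴ s⁻¹
Pressure gradient: |∂P/∂n| = 800 Pa / 699000 m = 1.14×10⁻³ Pa/m
Geostrophic balance (pressure-gradient force = Coriolis force):
V_g = (1/(fρ)) |∂P/∂n| = 1.14×10⁻³ / (1.35×10⁻⁴ × 0.914) = 9.26 m/s

9.26 m/s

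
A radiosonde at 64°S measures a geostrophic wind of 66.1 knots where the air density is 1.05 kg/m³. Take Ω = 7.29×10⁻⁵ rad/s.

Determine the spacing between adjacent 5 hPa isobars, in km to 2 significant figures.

Coriolis parameter at 64°S:
f = 2Ω sin φ = 2 × 7.29×10⁻⁵ × sin 64° = 1.31×10⁻⁴ s⁻¹
Wind speed in SI: 66.1 knots = 34.0 m/s
Geostrophic balance rearranged: |∂P/∂n| = f ρ V_g
|∂P/∂n| = 1.31×10⁻⁴ × 1.05 × 34.0 = 4.68×10⁻³ Pa/m
Isobar spacing: Δn = ΔP/|∂P/∂n| = 500 Pa / 4.68×10⁻³ Pa/m = 106862 m ≈ 110 km

110 km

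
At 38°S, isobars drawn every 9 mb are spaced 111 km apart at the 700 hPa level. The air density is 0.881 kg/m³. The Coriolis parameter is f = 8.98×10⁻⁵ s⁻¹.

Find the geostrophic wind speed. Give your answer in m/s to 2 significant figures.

Pressure gradient: |∂P/∂n| = 900 Pa / 111000 m = 8.11×10⁻³ Pa/m
Geostrophic balance (pressure-gradient force = Coriolis force):
V_g = (1/(fρ)) |∂P/∂n| = 8.11×10⁻³ / (8.98×10⁻⁵ × 0.881) = 102 m/s

100 m/s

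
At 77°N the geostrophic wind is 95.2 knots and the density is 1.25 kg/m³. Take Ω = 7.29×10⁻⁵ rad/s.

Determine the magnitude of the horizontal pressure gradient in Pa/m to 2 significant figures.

8.7×10⁻³ Pa/m

Coriolis parameter at 77°N:
f = 2Ω sin φ = 2 × 7.29×10⁻⁵ × sin 77° = 1.42×10⁻⁴ s⁻¹
Wind speed in SI: 95.2 knots = 49.0 m/s
Geostrophic balance rearranged: |∂P/∂n| = f ρ V_g
|∂P/∂n| = 1.42×10⁻⁴ × 1.25 × 49.0 = 8.70×10⁻³ Pa/m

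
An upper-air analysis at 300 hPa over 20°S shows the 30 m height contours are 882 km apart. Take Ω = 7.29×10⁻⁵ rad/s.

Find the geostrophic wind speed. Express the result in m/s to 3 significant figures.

Coriolis parameter at 20°S:
f = 2Ω sin φ = 2 × 7.29×10⁻⁵ × sin 20° = 4.99×10⁻⁵ s⁻¹
Height gradient: |∂Z/∂n| = 30 m / 882000 m = 3.40×10⁻⁵
On a pressure surface, geostrophic balance gives V_g = (g/f)|∂Z/∂n|:
V_g = 9.81 × 3.40×10⁻⁵ / 4.99×10⁻⁵ = 6.69 m/s

6.69 m/s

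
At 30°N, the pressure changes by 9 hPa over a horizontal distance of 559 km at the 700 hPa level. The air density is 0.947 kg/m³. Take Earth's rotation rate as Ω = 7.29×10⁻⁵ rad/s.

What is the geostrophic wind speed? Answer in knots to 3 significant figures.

Coriolis parameter at 30°N:
f = 2Ω sin φ = 2 × 7.29×10⁻⁵ × sin 30° = 7.29×10⁻⁵ s⁻¹
Pressure gradient: |∂P/∂n| = 900 Pa / 559000 m = 1.61×10⁻³ Pa/m
Geostrophic balance (pressure-gradient force = Coriolis force):
V_g = (1/(fρ)) |∂P/∂n| = 1.61×10⁻³ / (7.29×10⁻⁵ × 0.947) = 23.3 m/s
Converting: 23.3 m/s × 1.944 = 45.3 knots

45.3 knots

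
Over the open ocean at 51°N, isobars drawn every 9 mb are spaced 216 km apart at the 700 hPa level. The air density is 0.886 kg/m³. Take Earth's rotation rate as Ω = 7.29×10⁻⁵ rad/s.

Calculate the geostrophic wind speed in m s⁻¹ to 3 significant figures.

41.5 m s⁻¹

Coriolis parameter at 51°N:
f = 2Ω sin φ = 2 × 7.29×10⁻⁵ × sin 51° = 1.13×10⁻⁴ s⁻¹
Pressure gradient: |∂P/∂n| = 900 Pa / 216000 m = 4.17×10⁻³ Pa/m
Geostrophic balance (pressure-gradient force = Coriolis force):
V_g = (1/(fρ)) |∂P/∂n| = 4.17×10⁻³ / (1.13×10⁻⁴ × 0.886) = 41.5 m/s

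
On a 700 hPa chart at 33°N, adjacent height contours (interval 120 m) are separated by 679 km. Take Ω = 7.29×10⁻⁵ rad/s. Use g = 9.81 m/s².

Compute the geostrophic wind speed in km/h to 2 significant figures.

Coriolis parameter at 33°N:
f = 2Ω sin φ = 2 × 7.29×10⁻⁵ × sin 33° = 7.94×10⁻⁵ s⁻¹
Height gradient: |∂Z/∂n| = 120 m / 679000 m = 1.77×10⁻⁴
On a pressure surface, geostrophic balance gives V_g = (g/f)|∂Z/∂n|:
V_g = 9.81 × 1.77×10⁻⁴ / 7.94×10⁻⁵ = 21.8 m/s
Converting: 21.8 m/s × 3.6 = 79 km/h

79 km/h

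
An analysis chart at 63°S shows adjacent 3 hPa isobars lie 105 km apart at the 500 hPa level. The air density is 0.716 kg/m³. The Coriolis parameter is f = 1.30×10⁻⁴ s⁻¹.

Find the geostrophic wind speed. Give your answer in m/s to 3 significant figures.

Pressure gradient: |∂P/∂n| = 300 Pa / 105000 m = 2.86×10⁻³ Pa/m
Geostrophic balance (pressure-gradient force = Coriolis force):
V_g = (1/(fρ)) |∂P/∂n| = 2.86×10⁻³ / (1.30×10⁻⁴ × 0.716) = 30.7 m/s

30.7 m/s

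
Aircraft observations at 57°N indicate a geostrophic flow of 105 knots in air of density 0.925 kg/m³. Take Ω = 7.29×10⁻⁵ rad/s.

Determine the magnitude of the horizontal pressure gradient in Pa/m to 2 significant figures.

6.1×10⁻³ Pa/m

Coriolis parameter at 57°N:
f = 2Ω sin φ = 2 × 7.29×10⁻⁵ × sin 57° = 1.22×10⁻⁴ s⁻¹
Wind speed in SI: 105 knots = 54.0 m/s
Geostrophic balance rearranged: |∂P/∂n| = f ρ V_g
|∂P/∂n| = 1.22×10⁻⁴ × 0.925 × 54.0 = 6.11×10⁻³ Pa/m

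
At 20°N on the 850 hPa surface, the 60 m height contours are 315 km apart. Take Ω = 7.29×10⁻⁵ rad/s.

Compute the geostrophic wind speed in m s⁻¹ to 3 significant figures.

37.5 m s⁻¹

Coriolis parameter at 20°N:
f = 2Ω sin φ = 2 × 7.29×10⁻⁵ × sin 20° = 4.99×10⁻⁵ s⁻¹
Height gradient: |∂Z/∂n| = 60 m / 315000 m = 1.90×10⁻⁴
On a pressure surface, geostrophic balance gives V_g = (g/f)|∂Z/∂n|:
V_g = 9.81 × 1.90×10⁻⁴ / 4.99×10⁻⁵ = 37.5 m/s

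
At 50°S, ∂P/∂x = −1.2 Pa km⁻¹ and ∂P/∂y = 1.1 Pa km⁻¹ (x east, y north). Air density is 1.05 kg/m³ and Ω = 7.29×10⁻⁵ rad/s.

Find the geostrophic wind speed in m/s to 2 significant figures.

14 m/s

Coriolis parameter at 50°S:
f = 2Ω sin φ = 2 × 7.29×10⁻⁵ × sin 50° = 1.12×10⁻⁴ s⁻¹
In the Southern Hemisphere f is negative: f = −1.12×10⁻⁴ s⁻¹.
Component geostrophic relations (x east, y north):
u_g = −(1/(fρ)) ∂P/∂y,  v_g = (1/(fρ)) ∂P/∂x
u_g = −(1.1×10⁻³)/(−1.12×10⁻⁴ × 1.05) = 9.38 m/s;  v_g = (−1.2×10⁻³)/(−1.12×10⁻⁴ × 1.05) = 10.2 m/s
|V_g| = √(u_g² + v_g²) = 13.9 m/s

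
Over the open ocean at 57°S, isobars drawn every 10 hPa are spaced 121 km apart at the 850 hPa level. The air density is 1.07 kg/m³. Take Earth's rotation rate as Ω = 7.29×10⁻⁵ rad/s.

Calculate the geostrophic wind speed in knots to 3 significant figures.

Coriolis parameter at 57°S:
f = 2Ω sin φ = 2 × 7.29×10⁻⁵ × sin 57° = 1.22×10⁻⁴ s⁻¹
Pressure gradient: |∂P/∂n| = 1000 Pa / 121000 m = 8.26×10⁻³ Pa/m
Geostrophic balance (pressure-gradient force = Coriolis force):
V_g = (1/(fρ)) |∂P/∂n| = 8.26×10⁻³ / (1.22×10⁻⁴ × 1.07) = 63.2 m/s
Converting: 63.2 m/s × 1.944 = 123 knots

123 knots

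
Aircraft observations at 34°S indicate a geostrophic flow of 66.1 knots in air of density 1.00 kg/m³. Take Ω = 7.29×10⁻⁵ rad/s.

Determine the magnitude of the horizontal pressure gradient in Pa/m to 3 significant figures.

Coriolis parameter at 34°S:
f = 2Ω sin φ = 2 × 7.29×10⁻⁵ × sin 34° = 8.15×10⁻⁵ s⁻¹
Wind speed in SI: 66.1 knots = 34.0 m/s
Geostrophic balance rearranged: |∂P/∂n| = f ρ V_g
|∂P/∂n| = 8.15×10⁻⁵ × 1.00 × 34.0 = 2.77×10⁻³ Pa/m

2.77×10⁻³ Pa/m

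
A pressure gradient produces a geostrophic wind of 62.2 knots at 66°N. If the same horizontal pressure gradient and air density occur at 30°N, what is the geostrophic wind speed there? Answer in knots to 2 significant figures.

With the same pressure gradient and density, V_g ∝ 1/f ∝ 1/sin φ.
V₂ = V₁ · sin φ₁ / sin φ₂ = 62.2 × sin 66° / sin 30°
V₂ = 62.2 × 0.9135/0.5000 = 110 knots

110 knots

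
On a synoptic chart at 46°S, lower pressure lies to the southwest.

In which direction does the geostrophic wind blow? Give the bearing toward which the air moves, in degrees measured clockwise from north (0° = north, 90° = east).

135°

The pressure-gradient force points toward the southwest (bearing 225°).
Geostrophic balance: in the Southern Hemisphere the Coriolis force deflects motion to the left, so the geostrophic wind blows 90° to the left of the pressure-gradient force (low pressure on the right).
Rotating 225° by 90° counterclockwise gives 135° — the wind blows toward the southeast.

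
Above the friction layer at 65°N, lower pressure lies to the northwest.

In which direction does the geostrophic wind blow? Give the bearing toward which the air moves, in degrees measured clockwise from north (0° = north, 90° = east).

045°

The pressure-gradient force points toward the northwest (bearing 315°).
Geostrophic balance: in the Northern Hemisphere the Coriolis force deflects motion to the right, so the geostrophic wind blows 90° to the right of the pressure-gradient force (low pressure on the left).
Rotating 315° by 90° clockwise gives 045° — the wind blows toward the northeast.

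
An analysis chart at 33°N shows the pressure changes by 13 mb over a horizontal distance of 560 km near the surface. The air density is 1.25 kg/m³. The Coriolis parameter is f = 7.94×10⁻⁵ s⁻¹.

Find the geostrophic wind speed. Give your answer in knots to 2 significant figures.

Pressure gradient: |∂P/∂n| = 1300 Pa / 560000 m = 2.32×10⁻³ Pa/m
Geostrophic balance (pressure-gradient force = Coriolis force):
V_g = (1/(fρ)) |∂P/∂n| = 2.32×10⁻³ / (7.94×10⁻⁵ × 1.25) = 23.4 m/s
Converting: 23.4 m/s × 1.944 = 45 knots

45 knots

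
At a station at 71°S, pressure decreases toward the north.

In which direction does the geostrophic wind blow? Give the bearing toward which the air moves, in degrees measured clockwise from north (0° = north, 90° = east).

The pressure-gradient force points toward the north (bearing 000°).
Geostrophic balance: in the Southern Hemisphere the Coriolis force deflects motion to the left, so the geostrophic wind blows 90° to the left of the pressure-gradient force (low pressure on the right).
Rotating 000° by 90° counterclockwise gives 270° — the wind blows toward the west.

270°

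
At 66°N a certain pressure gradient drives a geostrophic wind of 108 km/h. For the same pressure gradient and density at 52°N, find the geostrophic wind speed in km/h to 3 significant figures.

With the same pressure gradient and density, V_g ∝ 1/f ∝ 1/sin φ.
V₂ = V₁ · sin φ₁ / sin φ₂ = 108 × sin 66° / sin 52°
V₂ = 108 × 0.9135/0.7880 = 125 km/h

125 km/h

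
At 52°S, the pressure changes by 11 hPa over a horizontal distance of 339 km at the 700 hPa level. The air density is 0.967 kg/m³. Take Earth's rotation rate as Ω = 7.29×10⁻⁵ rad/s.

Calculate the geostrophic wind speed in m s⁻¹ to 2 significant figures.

Coriolis parameter at 52°S:
f = 2Ω sin φ = 2 × 7.29×10⁻⁵ × sin 52° = 1.15×10⁻⁴ s⁻¹
Pressure gradient: |∂P/∂n| = 1100 Pa / 339000 m = 3.24×10⁻³ Pa/m
Geostrophic balance (pressure-gradient force = Coriolis force):
V_g = (1/(fρ)) |∂P/∂n| = 3.24×10⁻³ / (1.15×10⁻⁴ × 0.967) = 29.2 m/s

29 m s⁻¹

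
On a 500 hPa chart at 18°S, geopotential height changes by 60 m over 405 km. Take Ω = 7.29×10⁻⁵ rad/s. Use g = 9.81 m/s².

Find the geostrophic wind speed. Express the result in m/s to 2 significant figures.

Coriolis parameter at 18°S:
f = 2Ω sin φ = 2 × 7.29×10⁻⁵ × sin 18° = 4.51×10⁻⁵ s⁻¹
Height gradient: |∂Z/∂n| = 60 m / 405000 m = 1.48×10⁻⁴
On a pressure surface, geostrophic balance gives V_g = (g/f)|∂Z/∂n|:
V_g = 9.81 × 1.48×10⁻⁴ / 4.51×10⁻⁵ = 32.3 m/s

32 m/s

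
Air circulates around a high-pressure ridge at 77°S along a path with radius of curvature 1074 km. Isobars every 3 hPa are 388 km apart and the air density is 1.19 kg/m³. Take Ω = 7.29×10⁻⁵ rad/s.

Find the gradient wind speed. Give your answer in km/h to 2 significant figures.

Coriolis parameter at 77°S:
f = 2Ω sin φ = 2 × 7.29×10⁻⁵ × sin 77° = 1.42×10⁻⁴ s⁻¹
Pressure gradient: |∂P/∂n| = 300 Pa / 388000 m = 7.73×10⁻⁴ Pa/m
Geostrophic speed: V_g = |∂P/∂n|/(fρ) = 7.73×10⁻⁴/(1.42×10⁻⁴ × 1.19) = 4.57 m/s
Around a high, pressure-gradient force acts outward with centrifugal, so Coriolis balances both:
fV = (1/ρ)|∂P/∂n| + V²/R  →  V² − fR·V + fR·V_g = 0
With fR = 1.42×10⁻⁴ × 1074×10³ m = 153 m/s:
V = [fR − √((fR)² − 4 fR V_g)]/2 = [153 − √(153² − 4×153×4.57)]/2 = 4.72 m/s
Supergeostrophic (V > V_g = 4.57 m/s), as expected around a high.
Converting: 4.72 m/s × 3.6 = 17 km/h

17 km/h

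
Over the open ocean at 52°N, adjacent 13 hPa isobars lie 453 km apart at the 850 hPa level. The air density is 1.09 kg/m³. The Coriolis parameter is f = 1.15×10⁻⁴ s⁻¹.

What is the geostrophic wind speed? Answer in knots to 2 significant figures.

Pressure gradient: |∂P/∂n| = 1300 Pa / 453000 m = 2.87×10⁻³ Pa/m
Geostrophic balance (pressure-gradient force = Coriolis force):
V_g = (1/(fρ)) |∂P/∂n| = 2.87×10⁻³ / (1.15×10⁻⁴ × 1.09) = 22.9 m/s
Converting: 22.9 m/s × 1.944 = 45 knots

45 knots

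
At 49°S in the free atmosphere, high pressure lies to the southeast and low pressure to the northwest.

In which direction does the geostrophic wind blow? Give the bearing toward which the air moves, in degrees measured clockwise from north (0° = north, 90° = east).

225°

The pressure-gradient force points toward the northwest (bearing 315°).
Geostrophic balance: in the Southern Hemisphere the Coriolis force deflects motion to the left, so the geostrophic wind blows 90° to the left of the pressure-gradient force (low pressure on the right).
Rotating 315° by 90° counterclockwise gives 225° — the wind blows toward the southwest.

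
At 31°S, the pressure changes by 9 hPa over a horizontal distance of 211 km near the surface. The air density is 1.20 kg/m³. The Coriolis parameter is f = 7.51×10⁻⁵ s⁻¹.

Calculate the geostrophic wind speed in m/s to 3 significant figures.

Pressure gradient: |∂P/∂n| = 900 Pa / 211000 m = 4.27×10⁻³ Pa/m
Geostrophic balance (pressure-gradient force = Coriolis force):
V_g = (1/(fρ)) |∂P/∂n| = 4.27×10⁻³ / (7.51×10⁻⁵ × 1.20) = 47.3 m/s

47.3 m/s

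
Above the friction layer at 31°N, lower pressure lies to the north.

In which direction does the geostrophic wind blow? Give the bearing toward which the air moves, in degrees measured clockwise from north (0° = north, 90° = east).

The pressure-gradient force points toward the north (bearing 000°).
Geostrophic balance: in the Northern Hemisphere the Coriolis force deflects motion to the right, so the geostrophic wind blows 90° to the right of the pressure-gradient force (low pressure on the left).
Rotating 000° by 90° clockwise gives 090° — the wind blows toward the east.

090°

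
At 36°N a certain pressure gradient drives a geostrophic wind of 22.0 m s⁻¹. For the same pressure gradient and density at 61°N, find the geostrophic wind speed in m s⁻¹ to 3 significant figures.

With the same pressure gradient and density, V_g ∝ 1/f ∝ 1/sin φ.
V₂ = V₁ · sin φ₁ / sin φ₂ = 22.0 × sin 36° / sin 61°
V₂ = 22.0 × 0.5878/0.8746 = 14.8 m s⁻¹

14.8 m s⁻¹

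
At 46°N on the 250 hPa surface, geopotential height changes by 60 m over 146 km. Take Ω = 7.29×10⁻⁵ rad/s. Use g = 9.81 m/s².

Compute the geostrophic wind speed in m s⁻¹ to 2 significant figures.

Coriolis parameter at 46°N:
f = 2Ω sin φ = 2 × 7.29×10⁻⁵ × sin 46° = 1.05×10⁻⁴ s⁻¹
Height gradient: |∂Z/∂n| = 60 m / 146000 m = 4.11×10⁻⁴
On a pressure surface, geostrophic balance gives V_g = (g/f)|∂Z/∂n|:
V_g = 9.81 × 4.11×10⁻⁴ / 1.05×10⁻⁴ = 38.4 m/s

38 m s⁻¹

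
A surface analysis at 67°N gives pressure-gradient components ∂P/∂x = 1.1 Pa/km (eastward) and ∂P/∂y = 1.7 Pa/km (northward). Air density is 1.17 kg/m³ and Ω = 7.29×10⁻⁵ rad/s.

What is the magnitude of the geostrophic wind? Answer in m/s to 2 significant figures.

13 m/s

Coriolis parameter at 67°N:
f = 2Ω sin φ = 2 × 7.29×10⁻⁵ × sin 67° = 1.34×10⁻⁴ s⁻¹
Component geostrophic relations (x east, y north):
u_g = −(1/(fρ)) ∂P/∂y,  v_g = (1/(fρ)) ∂P/∂x
u_g = −(1.7×10⁻³)/(1.34×10⁻⁴ × 1.17) = −10.8 m/s;  v_g = (1.1×10⁻³)/(1.34×10⁻⁴ × 1.17) = 7.01 m/s
|V_g| = √(u_g² + v_g²) = 12.9 m/s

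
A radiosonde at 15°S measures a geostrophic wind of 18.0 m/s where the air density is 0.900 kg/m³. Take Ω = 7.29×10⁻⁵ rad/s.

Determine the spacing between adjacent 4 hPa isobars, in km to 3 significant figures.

654 km

Coriolis parameter at 15°S:
f = 2Ω sin φ = 2 × 7.29×10⁻⁵ × sin 15° = 3.77×10⁻⁵ s⁻¹
Geostrophic balance rearranged: |∂P/∂n| = f ρ V_g
|∂P/∂n| = 3.77×10⁻⁵ × 0.900 × 18.0 = 6.11×10⁻⁴ Pa/m
Isobar spacing: Δn = ΔP/|∂P/∂n| = 400 Pa / 6.11×10⁻⁴ Pa/m = 654322 m ≈ 654 km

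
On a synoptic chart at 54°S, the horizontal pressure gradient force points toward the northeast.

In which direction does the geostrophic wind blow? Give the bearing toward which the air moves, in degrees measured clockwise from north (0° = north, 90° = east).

315°

The pressure-gradient force points toward the northeast (bearing 045°).
Geostrophic balance: in the Southern Hemisphere the Coriolis force deflects motion to the left, so the geostrophic wind blows 90° to the left of the pressure-gradient force (low pressure on the right).
Rotating 045° by 90° counterclockwise gives 315° — the wind blows toward the northwest.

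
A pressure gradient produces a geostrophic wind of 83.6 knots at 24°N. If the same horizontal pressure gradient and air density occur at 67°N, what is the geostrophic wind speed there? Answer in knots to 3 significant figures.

With the same pressure gradient and density, V_g ∝ 1/f ∝ 1/sin φ.
V₂ = V₁ · sin φ₁ / sin φ₂ = 83.6 × sin 24° / sin 67°
V₂ = 83.6 × 0.4067/0.9205 = 36.9 knots

36.9 knots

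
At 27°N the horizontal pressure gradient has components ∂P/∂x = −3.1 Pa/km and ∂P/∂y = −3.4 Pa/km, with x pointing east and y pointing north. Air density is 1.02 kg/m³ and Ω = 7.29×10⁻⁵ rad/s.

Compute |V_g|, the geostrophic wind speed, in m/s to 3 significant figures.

Coriolis parameter at 27°N:
f = 2Ω sin φ = 2 × 7.29×10⁻⁵ × sin 27° = 6.62×10⁻⁵ s⁻¹
Component geostrophic relations (x east, y north):
u_g = −(1/(fρ)) ∂P/∂y,  v_g = (1/(fρ)) ∂P/∂x
u_g = −(−3.4×10⁻³)/(6.62×10⁻⁵ × 1.02) = 50.4 m/s;  v_g = (−3.1×10⁻³)/(6.62×10⁻⁵ × 1.02) = −45.9 m/s
|V_g| = √(u_g² + v_g²) = 68.1 m/s

68.1 m/s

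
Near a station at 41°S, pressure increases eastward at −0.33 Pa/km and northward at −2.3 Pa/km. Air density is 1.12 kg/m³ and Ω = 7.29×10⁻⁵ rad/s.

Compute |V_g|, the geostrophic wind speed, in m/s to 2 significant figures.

22 m/s

Coriolis parameter at 41°S:
f = 2Ω sin φ = 2 × 7.29×10⁻⁵ × sin 41° = 9.57×10⁻⁵ s⁻¹
In the Southern Hemisphere f is negative: f = −9.57×10⁻⁵ s⁻¹.
Component geostrophic relations (x east, y north):
u_g = −(1/(fρ)) ∂P/∂y,  v_g = (1/(fρ)) ∂P/∂x
u_g = −(−2.3×10⁻³)/(−9.57×10⁻⁵ × 1.12) = −21.5 m/s;  v_g = (−0.33×10⁻³)/(−9.57×10⁻⁵ × 1.12) = 3.08 m/s
|V_g| = √(u_g² + v_g²) = 21.7 m/s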